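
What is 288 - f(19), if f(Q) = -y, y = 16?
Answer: 304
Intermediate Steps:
f(Q) = -16 (f(Q) = -1*16 = -16)
288 - f(19) = 288 - 1*(-16) = 288 + 16 = 304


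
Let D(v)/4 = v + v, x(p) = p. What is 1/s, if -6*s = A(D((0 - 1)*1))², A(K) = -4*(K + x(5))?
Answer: -1/24 ≈ -0.041667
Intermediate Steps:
D(v) = 8*v (D(v) = 4*(v + v) = 4*(2*v) = 8*v)
A(K) = -20 - 4*K (A(K) = -4*(K + 5) = -4*(5 + K) = -20 - 4*K)
s = -24 (s = -(-20 - 32*(0 - 1)*1)²/6 = -(-20 - 32*(-1*1))²/6 = -(-20 - 32*(-1))²/6 = -(-20 - 4*(-8))²/6 = -(-20 + 32)²/6 = -⅙*12² = -⅙*144 = -24)
1/s = 1/(-24) = -1/24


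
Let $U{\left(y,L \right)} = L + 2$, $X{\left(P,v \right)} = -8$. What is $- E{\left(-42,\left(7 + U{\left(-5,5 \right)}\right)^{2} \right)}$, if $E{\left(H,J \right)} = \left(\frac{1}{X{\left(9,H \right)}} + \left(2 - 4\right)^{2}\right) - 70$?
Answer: $\frac{529}{8} \approx 66.125$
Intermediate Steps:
$U{\left(y,L \right)} = 2 + L$
$E{\left(H,J \right)} = - \frac{529}{8}$ ($E{\left(H,J \right)} = \left(\frac{1}{-8} + \left(2 - 4\right)^{2}\right) - 70 = \left(- \frac{1}{8} + \left(-2\right)^{2}\right) - 70 = \left(- \frac{1}{8} + 4\right) - 70 = \frac{31}{8} - 70 = - \frac{529}{8}$)
$- E{\left(-42,\left(7 + U{\left(-5,5 \right)}\right)^{2} \right)} = \left(-1\right) \left(- \frac{529}{8}\right) = \frac{529}{8}$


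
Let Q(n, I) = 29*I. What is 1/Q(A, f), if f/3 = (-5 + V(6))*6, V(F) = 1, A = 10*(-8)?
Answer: -1/2088 ≈ -0.00047893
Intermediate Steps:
A = -80
f = -72 (f = 3*((-5 + 1)*6) = 3*(-4*6) = 3*(-24) = -72)
1/Q(A, f) = 1/(29*(-72)) = 1/(-2088) = -1/2088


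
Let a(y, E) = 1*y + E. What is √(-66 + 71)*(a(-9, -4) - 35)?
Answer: -48*√5 ≈ -107.33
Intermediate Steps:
a(y, E) = E + y (a(y, E) = y + E = E + y)
√(-66 + 71)*(a(-9, -4) - 35) = √(-66 + 71)*((-4 - 9) - 35) = √5*(-13 - 35) = √5*(-48) = -48*√5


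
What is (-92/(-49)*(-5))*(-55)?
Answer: 25300/49 ≈ 516.33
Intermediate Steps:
(-92/(-49)*(-5))*(-55) = (-92*(-1/49)*(-5))*(-55) = ((92/49)*(-5))*(-55) = -460/49*(-55) = 25300/49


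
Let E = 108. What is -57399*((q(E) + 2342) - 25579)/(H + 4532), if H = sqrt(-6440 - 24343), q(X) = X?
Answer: 6016599226572/20569807 - 1327581471*I*sqrt(30783)/20569807 ≈ 2.925e+5 - 11324.0*I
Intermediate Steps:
H = I*sqrt(30783) (H = sqrt(-30783) = I*sqrt(30783) ≈ 175.45*I)
-57399*((q(E) + 2342) - 25579)/(H + 4532) = -57399*((108 + 2342) - 25579)/(I*sqrt(30783) + 4532) = -57399*(2450 - 25579)/(4532 + I*sqrt(30783)) = -57399*(-23129/(4532 + I*sqrt(30783))) = -57399/(-4532/23129 - I*sqrt(30783)/23129)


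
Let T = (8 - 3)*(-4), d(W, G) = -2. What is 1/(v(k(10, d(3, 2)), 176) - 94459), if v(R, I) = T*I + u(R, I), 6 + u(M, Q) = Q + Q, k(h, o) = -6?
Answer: -1/97633 ≈ -1.0242e-5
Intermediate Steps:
u(M, Q) = -6 + 2*Q (u(M, Q) = -6 + (Q + Q) = -6 + 2*Q)
T = -20 (T = 5*(-4) = -20)
v(R, I) = -6 - 18*I (v(R, I) = -20*I + (-6 + 2*I) = -6 - 18*I)
1/(v(k(10, d(3, 2)), 176) - 94459) = 1/((-6 - 18*176) - 94459) = 1/((-6 - 3168) - 94459) = 1/(-3174 - 94459) = 1/(-97633) = -1/97633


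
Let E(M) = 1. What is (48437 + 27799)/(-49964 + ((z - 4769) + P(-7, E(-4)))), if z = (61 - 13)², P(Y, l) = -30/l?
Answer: -76236/52459 ≈ -1.4532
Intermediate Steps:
z = 2304 (z = 48² = 2304)
(48437 + 27799)/(-49964 + ((z - 4769) + P(-7, E(-4)))) = (48437 + 27799)/(-49964 + ((2304 - 4769) - 30/1)) = 76236/(-49964 + (-2465 - 30*1)) = 76236/(-49964 + (-2465 - 30)) = 76236/(-49964 - 2495) = 76236/(-52459) = 76236*(-1/52459) = -76236/52459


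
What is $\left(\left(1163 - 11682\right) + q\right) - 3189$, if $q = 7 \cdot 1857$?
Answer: $-709$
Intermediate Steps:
$q = 12999$
$\left(\left(1163 - 11682\right) + q\right) - 3189 = \left(\left(1163 - 11682\right) + 12999\right) - 3189 = \left(-10519 + 12999\right) - 3189 = 2480 - 3189 = -709$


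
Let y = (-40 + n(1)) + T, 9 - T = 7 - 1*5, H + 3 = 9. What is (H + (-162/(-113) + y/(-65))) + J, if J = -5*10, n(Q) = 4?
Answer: -309373/7345 ≈ -42.120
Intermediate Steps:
H = 6 (H = -3 + 9 = 6)
T = 7 (T = 9 - (7 - 1*5) = 9 - (7 - 5) = 9 - 1*2 = 9 - 2 = 7)
J = -50
y = -29 (y = (-40 + 4) + 7 = -36 + 7 = -29)
(H + (-162/(-113) + y/(-65))) + J = (6 + (-162/(-113) - 29/(-65))) - 50 = (6 + (-162*(-1/113) - 29*(-1/65))) - 50 = (6 + (162/113 + 29/65)) - 50 = (6 + 13807/7345) - 50 = 57877/7345 - 50 = -309373/7345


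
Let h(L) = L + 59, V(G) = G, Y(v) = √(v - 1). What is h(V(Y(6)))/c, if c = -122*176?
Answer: -59/21472 - √5/21472 ≈ -0.0028519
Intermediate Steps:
Y(v) = √(-1 + v)
h(L) = 59 + L
c = -21472
h(V(Y(6)))/c = (59 + √(-1 + 6))/(-21472) = (59 + √5)*(-1/21472) = -59/21472 - √5/21472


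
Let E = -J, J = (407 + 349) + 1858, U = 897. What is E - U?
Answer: -3511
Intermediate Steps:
J = 2614 (J = 756 + 1858 = 2614)
E = -2614 (E = -1*2614 = -2614)
E - U = -2614 - 1*897 = -2614 - 897 = -3511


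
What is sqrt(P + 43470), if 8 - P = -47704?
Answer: sqrt(91182) ≈ 301.96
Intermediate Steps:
P = 47712 (P = 8 - 1*(-47704) = 8 + 47704 = 47712)
sqrt(P + 43470) = sqrt(47712 + 43470) = sqrt(91182)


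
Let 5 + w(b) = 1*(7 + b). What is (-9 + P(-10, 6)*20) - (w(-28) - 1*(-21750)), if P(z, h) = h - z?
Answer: -21413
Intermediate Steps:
w(b) = 2 + b (w(b) = -5 + 1*(7 + b) = -5 + (7 + b) = 2 + b)
(-9 + P(-10, 6)*20) - (w(-28) - 1*(-21750)) = (-9 + (6 - 1*(-10))*20) - ((2 - 28) - 1*(-21750)) = (-9 + (6 + 10)*20) - (-26 + 21750) = (-9 + 16*20) - 1*21724 = (-9 + 320) - 21724 = 311 - 21724 = -21413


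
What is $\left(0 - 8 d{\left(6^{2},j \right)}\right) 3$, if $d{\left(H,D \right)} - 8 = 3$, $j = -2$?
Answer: $-264$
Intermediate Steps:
$d{\left(H,D \right)} = 11$ ($d{\left(H,D \right)} = 8 + 3 = 11$)
$\left(0 - 8 d{\left(6^{2},j \right)}\right) 3 = \left(0 - 88\right) 3 = \left(-88\right) 3 = -264$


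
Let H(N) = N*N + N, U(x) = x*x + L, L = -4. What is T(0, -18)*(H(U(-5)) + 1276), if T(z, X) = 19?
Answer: 33022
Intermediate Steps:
U(x) = -4 + x² (U(x) = x*x - 4 = x² - 4 = -4 + x²)
H(N) = N + N² (H(N) = N² + N = N + N²)
T(0, -18)*(H(U(-5)) + 1276) = 19*((-4 + (-5)²)*(1 + (-4 + (-5)²)) + 1276) = 19*((-4 + 25)*(1 + (-4 + 25)) + 1276) = 19*(21*(1 + 21) + 1276) = 19*(21*22 + 1276) = 19*(462 + 1276) = 19*1738 = 33022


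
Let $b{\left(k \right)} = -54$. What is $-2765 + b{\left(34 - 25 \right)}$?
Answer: $-2819$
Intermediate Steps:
$-2765 + b{\left(34 - 25 \right)} = -2765 - 54 = -2819$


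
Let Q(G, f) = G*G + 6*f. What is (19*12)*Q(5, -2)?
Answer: 2964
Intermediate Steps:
Q(G, f) = G² + 6*f
(19*12)*Q(5, -2) = (19*12)*(5² + 6*(-2)) = 228*(25 - 12) = 228*13 = 2964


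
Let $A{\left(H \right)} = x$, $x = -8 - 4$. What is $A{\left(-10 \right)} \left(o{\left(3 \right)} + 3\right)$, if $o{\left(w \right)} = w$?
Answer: $-72$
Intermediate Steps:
$x = -12$
$A{\left(H \right)} = -12$
$A{\left(-10 \right)} \left(o{\left(3 \right)} + 3\right) = - 12 \left(3 + 3\right) = \left(-12\right) 6 = -72$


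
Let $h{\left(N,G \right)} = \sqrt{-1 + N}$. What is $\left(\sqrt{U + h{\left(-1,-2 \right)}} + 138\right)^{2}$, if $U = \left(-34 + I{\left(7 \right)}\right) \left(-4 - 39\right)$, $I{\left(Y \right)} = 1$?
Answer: $\left(138 + \sqrt{1419 + i \sqrt{2}}\right)^{2} \approx 30860.0 + 6.6 i$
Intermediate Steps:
$U = 1419$ ($U = \left(-34 + 1\right) \left(-4 - 39\right) = \left(-33\right) \left(-43\right) = 1419$)
$\left(\sqrt{U + h{\left(-1,-2 \right)}} + 138\right)^{2} = \left(\sqrt{1419 + \sqrt{-1 - 1}} + 138\right)^{2} = \left(\sqrt{1419 + \sqrt{-2}} + 138\right)^{2} = \left(\sqrt{1419 + i \sqrt{2}} + 138\right)^{2} = \left(138 + \sqrt{1419 + i \sqrt{2}}\right)^{2}$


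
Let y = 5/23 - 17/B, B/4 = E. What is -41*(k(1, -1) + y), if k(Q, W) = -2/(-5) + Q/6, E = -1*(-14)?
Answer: -380603/19320 ≈ -19.700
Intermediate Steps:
E = 14
k(Q, W) = 2/5 + Q/6 (k(Q, W) = -2*(-1/5) + Q*(1/6) = 2/5 + Q/6)
B = 56 (B = 4*14 = 56)
y = -111/1288 (y = 5/23 - 17/56 = -111/1288 ≈ -0.086180)
-41*(k(1, -1) + y) = -41*((2/5 + (1/6)*1) - 111/1288) = -41*((2/5 + 1/6) - 111/1288) = -41*(17/30 - 111/1288) = -41*9283/19320 = -380603/19320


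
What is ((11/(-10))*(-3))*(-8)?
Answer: -132/5 ≈ -26.400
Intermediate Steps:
((11/(-10))*(-3))*(-8) = ((11*(-⅒))*(-3))*(-8) = -11/10*(-3)*(-8) = (33/10)*(-8) = -132/5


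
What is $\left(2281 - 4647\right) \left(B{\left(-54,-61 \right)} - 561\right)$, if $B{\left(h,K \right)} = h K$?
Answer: $-6466278$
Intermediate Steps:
$B{\left(h,K \right)} = K h$
$\left(2281 - 4647\right) \left(B{\left(-54,-61 \right)} - 561\right) = \left(2281 - 4647\right) \left(\left(-61\right) \left(-54\right) - 561\right) = - 2366 \left(3294 - 561\right) = \left(-2366\right) 2733 = -6466278$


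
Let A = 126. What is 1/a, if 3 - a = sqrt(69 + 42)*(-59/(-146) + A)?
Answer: -21316/12601655977 - 2694430*sqrt(111)/37804967931 ≈ -0.00075259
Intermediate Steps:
a = 3 - 18455*sqrt(111)/146 (a = 3 - sqrt(69 + 42)*(-59/(-146) + 126) = 3 - sqrt(111)*(-59*(-1/146) + 126) = 3 - sqrt(111)*(59/146 + 126) = 3 - sqrt(111)*18455/146 = 3 - 18455*sqrt(111)/146 ≈ -1328.8)
1/a = 1/(3 - 18455*sqrt(111)/146)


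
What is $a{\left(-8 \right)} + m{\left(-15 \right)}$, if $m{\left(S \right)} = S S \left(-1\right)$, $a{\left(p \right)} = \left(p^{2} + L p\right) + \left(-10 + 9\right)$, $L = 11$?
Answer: $-250$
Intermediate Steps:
$a{\left(p \right)} = -1 + p^{2} + 11 p$ ($a{\left(p \right)} = \left(p^{2} + 11 p\right) + \left(-10 + 9\right) = \left(p^{2} + 11 p\right) - 1 = -1 + p^{2} + 11 p$)
$m{\left(S \right)} = - S^{2}$ ($m{\left(S \right)} = S^{2} \left(-1\right) = - S^{2}$)
$a{\left(-8 \right)} + m{\left(-15 \right)} = \left(-1 + \left(-8\right)^{2} + 11 \left(-8\right)\right) - \left(-15\right)^{2} = \left(-1 + 64 - 88\right) - 225 = -25 - 225 = -250$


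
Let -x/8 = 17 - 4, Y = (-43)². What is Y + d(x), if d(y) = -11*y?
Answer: 2993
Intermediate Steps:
Y = 1849
x = -104 (x = -8*(17 - 4) = -8*13 = -104)
Y + d(x) = 1849 - 11*(-104) = 1849 + 1144 = 2993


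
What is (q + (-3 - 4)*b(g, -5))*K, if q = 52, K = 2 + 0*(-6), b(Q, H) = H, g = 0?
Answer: 174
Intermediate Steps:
K = 2 (K = 2 + 0 = 2)
(q + (-3 - 4)*b(g, -5))*K = (52 + (-3 - 4)*(-5))*2 = (52 - 7*(-5))*2 = (52 + 35)*2 = 87*2 = 174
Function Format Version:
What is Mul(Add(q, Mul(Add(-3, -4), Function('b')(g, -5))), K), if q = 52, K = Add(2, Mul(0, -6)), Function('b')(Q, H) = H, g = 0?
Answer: 174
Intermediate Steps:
K = 2 (K = Add(2, 0) = 2)
Mul(Add(q, Mul(Add(-3, -4), Function('b')(g, -5))), K) = Mul(Add(52, Mul(Add(-3, -4), -5)), 2) = Mul(Add(52, Mul(-7, -5)), 2) = Mul(Add(52, 35), 2) = Mul(87, 2) = 174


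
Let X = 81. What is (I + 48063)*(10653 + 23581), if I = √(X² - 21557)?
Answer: 1645388742 + 68468*I*√3749 ≈ 1.6454e+9 + 4.1922e+6*I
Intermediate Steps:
I = 2*I*√3749 (I = √(81² - 21557) = √(6561 - 21557) = √(-14996) = 2*I*√3749 ≈ 122.46*I)
(I + 48063)*(10653 + 23581) = (2*I*√3749 + 48063)*(10653 + 23581) = (48063 + 2*I*√3749)*34234 = 1645388742 + 68468*I*√3749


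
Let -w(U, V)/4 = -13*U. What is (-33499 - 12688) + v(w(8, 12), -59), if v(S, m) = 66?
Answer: -46121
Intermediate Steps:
w(U, V) = 52*U (w(U, V) = -(-52)*U = 52*U)
(-33499 - 12688) + v(w(8, 12), -59) = (-33499 - 12688) + 66 = -46187 + 66 = -46121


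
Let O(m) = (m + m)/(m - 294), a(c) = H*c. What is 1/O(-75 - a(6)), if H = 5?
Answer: 19/10 ≈ 1.9000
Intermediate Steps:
a(c) = 5*c
O(m) = 2*m/(-294 + m) (O(m) = (2*m)/(-294 + m) = 2*m/(-294 + m))
1/O(-75 - a(6)) = 1/(2*(-75 - 5*6)/(-294 + (-75 - 5*6))) = 1/(2*(-75 - 1*30)/(-294 + (-75 - 1*30))) = 1/(2*(-75 - 30)/(-294 + (-75 - 30))) = 1/(2*(-105)/(-294 - 105)) = 1/(2*(-105)/(-399)) = 1/(2*(-105)*(-1/399)) = 1/(10/19) = 19/10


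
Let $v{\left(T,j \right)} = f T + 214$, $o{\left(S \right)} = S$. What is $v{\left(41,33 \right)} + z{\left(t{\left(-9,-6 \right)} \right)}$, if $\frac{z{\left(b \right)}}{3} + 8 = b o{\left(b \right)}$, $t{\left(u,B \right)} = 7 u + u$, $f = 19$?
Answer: $16521$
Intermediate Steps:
$v{\left(T,j \right)} = 214 + 19 T$ ($v{\left(T,j \right)} = 19 T + 214 = 214 + 19 T$)
$t{\left(u,B \right)} = 8 u$
$z{\left(b \right)} = -24 + 3 b^{2}$ ($z{\left(b \right)} = -24 + 3 b b = -24 + 3 b^{2}$)
$v{\left(41,33 \right)} + z{\left(t{\left(-9,-6 \right)} \right)} = \left(214 + 19 \cdot 41\right) - \left(24 - 3 \left(8 \left(-9\right)\right)^{2}\right) = \left(214 + 779\right) - \left(24 - 3 \left(-72\right)^{2}\right) = 993 + \left(-24 + 3 \cdot 5184\right) = 993 + \left(-24 + 15552\right) = 993 + 15528 = 16521$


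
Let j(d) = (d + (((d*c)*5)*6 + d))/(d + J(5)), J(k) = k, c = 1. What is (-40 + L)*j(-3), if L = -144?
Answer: 8832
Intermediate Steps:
j(d) = 32*d/(5 + d) (j(d) = (d + (((d*1)*5)*6 + d))/(d + 5) = (d + ((d*5)*6 + d))/(5 + d) = (d + ((5*d)*6 + d))/(5 + d) = (d + (30*d + d))/(5 + d) = (d + 31*d)/(5 + d) = (32*d)/(5 + d) = 32*d/(5 + d))
(-40 + L)*j(-3) = (-40 - 144)*(32*(-3)/(5 - 3)) = -5888*(-3)/2 = -184*(-48) = 8832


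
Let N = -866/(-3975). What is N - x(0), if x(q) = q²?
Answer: 866/3975 ≈ 0.21786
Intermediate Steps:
N = 866/3975 (N = -866*(-1/3975) = 866/3975 ≈ 0.21786)
N - x(0) = 866/3975 - 1*0² = 866/3975 - 1*0 = 866/3975 + 0 = 866/3975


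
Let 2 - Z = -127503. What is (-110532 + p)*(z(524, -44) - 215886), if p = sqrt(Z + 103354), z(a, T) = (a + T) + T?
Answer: 23814119400 - 646350*sqrt(25651) ≈ 2.3711e+10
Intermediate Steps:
z(a, T) = a + 2*T (z(a, T) = (T + a) + T = a + 2*T)
Z = 127505 (Z = 2 - 1*(-127503) = 2 + 127503 = 127505)
p = 3*sqrt(25651) (p = sqrt(127505 + 103354) = sqrt(230859) = 3*sqrt(25651) ≈ 480.48)
(-110532 + p)*(z(524, -44) - 215886) = (-110532 + 3*sqrt(25651))*((524 + 2*(-44)) - 215886) = (-110532 + 3*sqrt(25651))*((524 - 88) - 215886) = (-110532 + 3*sqrt(25651))*(436 - 215886) = (-110532 + 3*sqrt(25651))*(-215450) = 23814119400 - 646350*sqrt(25651)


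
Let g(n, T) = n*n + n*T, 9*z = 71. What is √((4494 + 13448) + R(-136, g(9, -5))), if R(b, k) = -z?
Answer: √161407/3 ≈ 133.92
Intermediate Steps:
z = 71/9 (z = (⅑)*71 = 71/9 ≈ 7.8889)
g(n, T) = n² + T*n
R(b, k) = -71/9 (R(b, k) = -1*71/9 = -71/9)
√((4494 + 13448) + R(-136, g(9, -5))) = √((4494 + 13448) - 71/9) = √(17942 - 71/9) = √(161407/9) = √161407/3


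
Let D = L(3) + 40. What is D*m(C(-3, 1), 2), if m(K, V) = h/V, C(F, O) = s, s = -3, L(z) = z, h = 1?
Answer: 43/2 ≈ 21.500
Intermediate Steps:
C(F, O) = -3
D = 43 (D = 3 + 40 = 43)
m(K, V) = 1/V
D*m(C(-3, 1), 2) = 43/2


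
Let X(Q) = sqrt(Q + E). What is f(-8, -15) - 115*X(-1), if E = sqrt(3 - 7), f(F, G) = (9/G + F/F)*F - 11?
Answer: -71/5 - 115*sqrt(-1 + 2*I) ≈ -104.61 - 146.28*I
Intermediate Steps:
f(F, G) = -11 + F*(1 + 9/G) (f(F, G) = (9/G + 1)*F - 11 = (1 + 9/G)*F - 11 = F*(1 + 9/G) - 11 = -11 + F*(1 + 9/G))
E = 2*I (E = sqrt(-4) = 2*I ≈ 2.0*I)
X(Q) = sqrt(Q + 2*I)
f(-8, -15) - 115*X(-1) = (-11 - 8 + 9*(-8)/(-15)) - 115*sqrt(-1 + 2*I) = (-11 - 8 + 9*(-8)*(-1/15)) - 115*sqrt(-1 + 2*I) = (-11 - 8 + 24/5) - 115*sqrt(-1 + 2*I) = -71/5 - 115*sqrt(-1 + 2*I)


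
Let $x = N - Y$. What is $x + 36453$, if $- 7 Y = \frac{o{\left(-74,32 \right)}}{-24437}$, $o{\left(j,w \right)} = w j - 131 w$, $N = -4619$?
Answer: $\frac{5445498766}{171059} \approx 31834.0$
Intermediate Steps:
$o{\left(j,w \right)} = - 131 w + j w$ ($o{\left(j,w \right)} = j w - 131 w = - 131 w + j w$)
$Y = - \frac{6560}{171059}$ ($Y = - \frac{32 \left(-131 - 74\right) \frac{1}{-24437}}{7} = - \frac{32 \left(-205\right) \left(- \frac{1}{24437}\right)}{7} = - \frac{\left(-6560\right) \left(- \frac{1}{24437}\right)}{7} = \left(- \frac{1}{7}\right) \frac{6560}{24437} = - \frac{6560}{171059} \approx -0.038349$)
$x = - \frac{790114961}{171059}$ ($x = -4619 - - \frac{6560}{171059} = -4619 + \frac{6560}{171059} = - \frac{790114961}{171059} \approx -4619.0$)
$x + 36453 = - \frac{790114961}{171059} + 36453 = \frac{5445498766}{171059}$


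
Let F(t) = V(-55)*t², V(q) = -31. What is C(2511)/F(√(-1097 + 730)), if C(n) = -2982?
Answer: -2982/11377 ≈ -0.26211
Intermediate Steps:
F(t) = -31*t²
C(2511)/F(√(-1097 + 730)) = -2982*(-1/(31*(-1097 + 730))) = -2982/((-31*(√(-367))²)) = -2982/((-31*(I*√367)²)) = -2982/((-31*(-367))) = -2982/11377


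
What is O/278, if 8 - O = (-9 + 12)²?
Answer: -1/278 ≈ -0.0035971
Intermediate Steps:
O = -1 (O = 8 - (-9 + 12)² = 8 - 1*3² = 8 - 1*9 = 8 - 9 = -1)
O/278 = -1/278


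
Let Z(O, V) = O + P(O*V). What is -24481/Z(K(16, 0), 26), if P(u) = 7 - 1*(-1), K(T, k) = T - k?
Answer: -24481/24 ≈ -1020.0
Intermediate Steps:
P(u) = 8 (P(u) = 7 + 1 = 8)
Z(O, V) = 8 + O (Z(O, V) = O + 8 = 8 + O)
-24481/Z(K(16, 0), 26) = -24481/(8 + (16 - 1*0)) = -24481/(8 + (16 + 0)) = -24481/(8 + 16) = -24481/24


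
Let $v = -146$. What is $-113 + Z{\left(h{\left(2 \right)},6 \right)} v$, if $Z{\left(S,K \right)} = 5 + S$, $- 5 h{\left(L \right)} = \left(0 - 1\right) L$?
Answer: $- \frac{4507}{5} \approx -901.4$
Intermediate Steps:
$h{\left(L \right)} = \frac{L}{5}$ ($h{\left(L \right)} = - \frac{\left(0 - 1\right) L}{5} = - \frac{\left(-1\right) L}{5} = \frac{L}{5}$)
$-113 + Z{\left(h{\left(2 \right)},6 \right)} v = -113 + \left(5 + \frac{1}{5} \cdot 2\right) \left(-146\right) = -113 + \left(5 + \frac{2}{5}\right) \left(-146\right) = -113 + \frac{27}{5} \left(-146\right) = -113 - \frac{3942}{5} = - \frac{4507}{5}$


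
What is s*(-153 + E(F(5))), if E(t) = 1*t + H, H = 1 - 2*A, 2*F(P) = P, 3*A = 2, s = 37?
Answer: -33485/6 ≈ -5580.8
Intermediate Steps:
A = ⅔ (A = (⅓)*2 = ⅔ ≈ 0.66667)
F(P) = P/2
H = -⅓ (H = 1 - 2*⅔ = 1 - 4/3 = -⅓ ≈ -0.33333)
E(t) = -⅓ + t (E(t) = 1*t - ⅓ = t - ⅓ = -⅓ + t)
s*(-153 + E(F(5))) = 37*(-153 + (-⅓ + (½)*5)) = 37*(-153 + (-⅓ + 5/2)) = 37*(-153 + 13/6) = 37*(-905/6) = -33485/6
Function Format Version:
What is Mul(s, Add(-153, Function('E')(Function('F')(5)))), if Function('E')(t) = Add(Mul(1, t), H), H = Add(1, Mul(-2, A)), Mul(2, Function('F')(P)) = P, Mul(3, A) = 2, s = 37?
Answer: Rational(-33485, 6) ≈ -5580.8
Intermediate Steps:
A = Rational(2, 3) (A = Mul(Rational(1, 3), 2) = Rational(2, 3) ≈ 0.66667)
Function('F')(P) = Mul(Rational(1, 2), P)
H = Rational(-1, 3) (H = Add(1, Mul(-2, Rational(2, 3))) = Add(1, Rational(-4, 3)) = Rational(-1, 3) ≈ -0.33333)
Function('E')(t) = Add(Rational(-1, 3), t) (Function('E')(t) = Add(Mul(1, t), Rational(-1, 3)) = Add(t, Rational(-1, 3)) = Add(Rational(-1, 3), t))
Mul(s, Add(-153, Function('E')(Function('F')(5)))) = Mul(37, Add(-153, Add(Rational(-1, 3), Mul(Rational(1, 2), 5)))) = Mul(37, Add(-153, Add(Rational(-1, 3), Rational(5, 2)))) = Mul(37, Add(-153, Rational(13, 6))) = Mul(37, Rational(-905, 6)) = Rational(-33485, 6)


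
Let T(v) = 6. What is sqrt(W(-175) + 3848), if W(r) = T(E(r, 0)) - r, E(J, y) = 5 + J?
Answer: sqrt(4029) ≈ 63.474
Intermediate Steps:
W(r) = 6 - r
sqrt(W(-175) + 3848) = sqrt((6 - 1*(-175)) + 3848) = sqrt((6 + 175) + 3848) = sqrt(181 + 3848) = sqrt(4029)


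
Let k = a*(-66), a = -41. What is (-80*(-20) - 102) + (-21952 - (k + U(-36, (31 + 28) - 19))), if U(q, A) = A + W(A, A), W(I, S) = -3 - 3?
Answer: -23194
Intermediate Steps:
W(I, S) = -6
U(q, A) = -6 + A (U(q, A) = A - 6 = -6 + A)
k = 2706 (k = -41*(-66) = 2706)
(-80*(-20) - 102) + (-21952 - (k + U(-36, (31 + 28) - 19))) = (-80*(-20) - 102) + (-21952 - (2706 + (-6 + ((31 + 28) - 19)))) = (1600 - 102) + (-21952 - (2706 + (-6 + (59 - 19)))) = 1498 + (-21952 - (2706 + (-6 + 40))) = 1498 + (-21952 - (2706 + 34)) = 1498 + (-21952 - 1*2740) = 1498 + (-21952 - 2740) = 1498 - 24692 = -23194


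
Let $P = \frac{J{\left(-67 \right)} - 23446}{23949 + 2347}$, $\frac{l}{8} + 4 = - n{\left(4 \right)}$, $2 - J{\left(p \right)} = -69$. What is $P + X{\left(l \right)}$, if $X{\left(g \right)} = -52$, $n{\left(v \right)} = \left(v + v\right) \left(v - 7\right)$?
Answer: $- \frac{1390767}{26296} \approx -52.889$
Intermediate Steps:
$n{\left(v \right)} = 2 v \left(-7 + v\right)$
$J{\left(p \right)} = 71$ ($J{\left(p \right)} = 2 - -69 = 2 + 69 = 71$)
$l = 160$ ($l = -32 + 8 \left(- 2 \cdot 4 \left(-7 + 4\right)\right) = -32 + 8 \left(- 2 \cdot 4 \left(-3\right)\right) = -32 + 8 \left(\left(-1\right) \left(-24\right)\right) = -32 + 8 \cdot 24 = -32 + 192 = 160$)
$P = - \frac{23375}{26296}$ ($P = \frac{71 - 23446}{23949 + 2347} = - \frac{23375}{26296} \approx -0.88892$)
$P + X{\left(l \right)} = - \frac{23375}{26296} - 52 = - \frac{1390767}{26296}$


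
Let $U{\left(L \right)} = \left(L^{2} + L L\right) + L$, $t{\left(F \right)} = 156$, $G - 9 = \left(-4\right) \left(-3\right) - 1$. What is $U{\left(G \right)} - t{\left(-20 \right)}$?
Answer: $664$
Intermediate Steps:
$G = 20$ ($G = 9 - -11 = 9 + \left(12 - 1\right) = 9 + 11 = 20$)
$U{\left(L \right)} = L + 2 L^{2}$ ($U{\left(L \right)} = \left(L^{2} + L^{2}\right) + L = 2 L^{2} + L = L + 2 L^{2}$)
$U{\left(G \right)} - t{\left(-20 \right)} = 20 \left(1 + 2 \cdot 20\right) - 156 = 20 \left(1 + 40\right) - 156 = 20 \cdot 41 - 156 = 820 - 156 = 664$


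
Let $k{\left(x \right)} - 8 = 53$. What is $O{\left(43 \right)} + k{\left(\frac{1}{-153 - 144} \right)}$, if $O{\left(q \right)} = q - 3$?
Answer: $101$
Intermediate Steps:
$O{\left(q \right)} = -3 + q$ ($O{\left(q \right)} = q - 3 = -3 + q$)
$k{\left(x \right)} = 61$ ($k{\left(x \right)} = 8 + 53 = 61$)
$O{\left(43 \right)} + k{\left(\frac{1}{-153 - 144} \right)} = \left(-3 + 43\right) + 61 = 40 + 61 = 101$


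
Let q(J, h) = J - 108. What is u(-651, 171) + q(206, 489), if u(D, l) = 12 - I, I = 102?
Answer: 8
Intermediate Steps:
u(D, l) = -90 (u(D, l) = 12 - 1*102 = 12 - 102 = -90)
q(J, h) = -108 + J
u(-651, 171) + q(206, 489) = -90 + (-108 + 206) = -90 + 98 = 8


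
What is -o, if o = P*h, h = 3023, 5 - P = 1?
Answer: -12092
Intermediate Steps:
P = 4 (P = 5 - 1*1 = 5 - 1 = 4)
o = 12092 (o = 4*3023 = 12092)
-o = -1*12092 = -12092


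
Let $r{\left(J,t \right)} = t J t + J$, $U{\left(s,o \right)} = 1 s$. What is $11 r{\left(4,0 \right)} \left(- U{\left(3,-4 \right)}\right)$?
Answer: $-132$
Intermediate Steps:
$U{\left(s,o \right)} = s$
$r{\left(J,t \right)} = J + J t^{2}$ ($r{\left(J,t \right)} = J t t + J = J t^{2} + J = J + J t^{2}$)
$11 r{\left(4,0 \right)} \left(- U{\left(3,-4 \right)}\right) = 11 \cdot 4 \left(1 + 0^{2}\right) \left(\left(-1\right) 3\right) = 11 \cdot 4 \left(1 + 0\right) \left(-3\right) = 11 \cdot 4 \cdot 1 \left(-3\right) = 11 \cdot 4 \left(-3\right) = 44 \left(-3\right) = -132$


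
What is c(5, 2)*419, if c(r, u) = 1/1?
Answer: 419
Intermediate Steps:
c(r, u) = 1
c(5, 2)*419 = 1*419 = 419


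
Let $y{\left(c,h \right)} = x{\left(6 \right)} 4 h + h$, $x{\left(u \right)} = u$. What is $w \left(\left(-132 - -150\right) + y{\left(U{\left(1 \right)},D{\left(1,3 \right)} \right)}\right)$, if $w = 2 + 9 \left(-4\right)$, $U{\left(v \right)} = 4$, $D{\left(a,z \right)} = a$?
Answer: $-1462$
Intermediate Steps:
$w = -34$ ($w = 2 - 36 = -34$)
$y{\left(c,h \right)} = 25 h$ ($y{\left(c,h \right)} = 6 \cdot 4 h + h = 24 h + h = 25 h$)
$w \left(\left(-132 - -150\right) + y{\left(U{\left(1 \right)},D{\left(1,3 \right)} \right)}\right) = - 34 \left(\left(-132 - -150\right) + 25 \cdot 1\right) = - 34 \left(\left(-132 + 150\right) + 25\right) = - 34 \left(18 + 25\right) = \left(-34\right) 43 = -1462$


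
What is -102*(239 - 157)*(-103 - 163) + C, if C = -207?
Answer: 2224617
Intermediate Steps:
-102*(239 - 157)*(-103 - 163) + C = -102*(239 - 157)*(-103 - 163) - 207 = -8364*(-266) - 207 = -102*(-21812) - 207 = 2224824 - 207 = 2224617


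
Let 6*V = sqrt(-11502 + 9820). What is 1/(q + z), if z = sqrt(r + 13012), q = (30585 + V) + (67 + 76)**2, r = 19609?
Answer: 6/(306204 + 6*sqrt(32621) + 29*I*sqrt(2)) ≈ 1.9526e-5 - 2.606e-9*I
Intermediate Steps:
V = 29*I*sqrt(2)/6 (V = sqrt(-11502 + 9820)/6 = sqrt(-1682)/6 = (29*I*sqrt(2))/6 = 29*I*sqrt(2)/6 ≈ 6.8354*I)
q = 51034 + 29*I*sqrt(2)/6 (q = (30585 + 29*I*sqrt(2)/6) + (67 + 76)**2 = (30585 + 29*I*sqrt(2)/6) + 143**2 = (30585 + 29*I*sqrt(2)/6) + 20449 = 51034 + 29*I*sqrt(2)/6 ≈ 51034.0 + 6.8354*I)
z = sqrt(32621) (z = sqrt(19609 + 13012) = sqrt(32621) ≈ 180.61)
1/(q + z) = 1/((51034 + 29*I*sqrt(2)/6) + sqrt(32621)) = 1/(51034 + sqrt(32621) + 29*I*sqrt(2)/6)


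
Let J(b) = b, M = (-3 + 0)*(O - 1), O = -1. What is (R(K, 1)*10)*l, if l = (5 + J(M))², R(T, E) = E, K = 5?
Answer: 1210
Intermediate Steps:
M = 6 (M = (-3 + 0)*(-1 - 1) = -3*(-2) = 6)
l = 121 (l = (5 + 6)² = 11² = 121)
(R(K, 1)*10)*l = (1*10)*121 = 10*121 = 1210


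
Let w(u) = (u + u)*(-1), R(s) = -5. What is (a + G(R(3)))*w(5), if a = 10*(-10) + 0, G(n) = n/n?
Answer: 990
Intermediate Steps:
G(n) = 1
w(u) = -2*u (w(u) = (2*u)*(-1) = -2*u)
a = -100 (a = -100 + 0 = -100)
(a + G(R(3)))*w(5) = (-100 + 1)*(-2*5) = -99*(-10) = 990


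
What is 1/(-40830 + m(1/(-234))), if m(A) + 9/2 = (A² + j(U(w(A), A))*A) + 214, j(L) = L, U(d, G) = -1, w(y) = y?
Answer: -54756/2224215863 ≈ -2.4618e-5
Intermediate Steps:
m(A) = 419/2 + A² - A (m(A) = -9/2 + ((A² - A) + 214) = -9/2 + (214 + A² - A) = 419/2 + A² - A)
1/(-40830 + m(1/(-234))) = 1/(-40830 + (419/2 + (1/(-234))² - 1/(-234))) = 1/(-40830 + (419/2 + (-1/234)² - 1*(-1/234))) = 1/(-40830 + (419/2 + 1/54756 + 1/234)) = 1/(-40830 + 11471617/54756) = 1/(-2224215863/54756) = -54756/2224215863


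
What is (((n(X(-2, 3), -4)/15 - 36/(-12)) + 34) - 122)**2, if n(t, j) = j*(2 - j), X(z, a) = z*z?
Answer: 187489/25 ≈ 7499.6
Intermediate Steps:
X(z, a) = z**2
(((n(X(-2, 3), -4)/15 - 36/(-12)) + 34) - 122)**2 = (((-4*(2 - 1*(-4))/15 - 36/(-12)) + 34) - 122)**2 = (((-4*(2 + 4)*(1/15) - 36*(-1/12)) + 34) - 122)**2 = (((-4*6*(1/15) + 3) + 34) - 122)**2 = (((-24*1/15 + 3) + 34) - 122)**2 = (((-8/5 + 3) + 34) - 122)**2 = ((7/5 + 34) - 122)**2 = (177/5 - 122)**2 = (-433/5)**2 = 187489/25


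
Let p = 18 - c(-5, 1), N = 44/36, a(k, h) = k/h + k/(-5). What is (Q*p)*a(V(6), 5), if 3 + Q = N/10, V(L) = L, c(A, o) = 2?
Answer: 0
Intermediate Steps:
a(k, h) = -k/5 + k/h (a(k, h) = k/h + k*(-⅕) = k/h - k/5 = -k/5 + k/h)
N = 11/9 (N = 44*(1/36) = 11/9 ≈ 1.2222)
p = 16 (p = 18 - 1*2 = 18 - 2 = 16)
Q = -259/90 (Q = -3 + (11/9)/10 = -3 + (11/9)*(⅒) = -3 + 11/90 = -259/90 ≈ -2.8778)
(Q*p)*a(V(6), 5) = (-259/90*16)*(-⅕*6 + 6/5) = -2072*(-6/5 + 6*(⅕))/45 = -2072*(-6/5 + 6/5)/45 = -2072/45*0 = 0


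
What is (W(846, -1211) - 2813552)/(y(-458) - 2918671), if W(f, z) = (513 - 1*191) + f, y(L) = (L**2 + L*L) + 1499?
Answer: 703096/624411 ≈ 1.1260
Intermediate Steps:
y(L) = 1499 + 2*L**2 (y(L) = (L**2 + L**2) + 1499 = 2*L**2 + 1499 = 1499 + 2*L**2)
W(f, z) = 322 + f (W(f, z) = (513 - 191) + f = 322 + f)
(W(846, -1211) - 2813552)/(y(-458) - 2918671) = ((322 + 846) - 2813552)/((1499 + 2*(-458)**2) - 2918671) = (1168 - 2813552)/((1499 + 2*209764) - 2918671) = -2812384/((1499 + 419528) - 2918671) = -2812384/(421027 - 2918671) = -2812384/(-2497644) = -2812384*(-1/2497644) = 703096/624411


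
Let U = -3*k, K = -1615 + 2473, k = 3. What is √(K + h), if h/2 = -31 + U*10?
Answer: 2*√154 ≈ 24.819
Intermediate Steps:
K = 858
U = -9 (U = -3*3 = -9)
h = -242 (h = 2*(-31 - 9*10) = 2*(-31 - 90) = 2*(-121) = -242)
√(K + h) = √(858 - 242) = √616 = 2*√154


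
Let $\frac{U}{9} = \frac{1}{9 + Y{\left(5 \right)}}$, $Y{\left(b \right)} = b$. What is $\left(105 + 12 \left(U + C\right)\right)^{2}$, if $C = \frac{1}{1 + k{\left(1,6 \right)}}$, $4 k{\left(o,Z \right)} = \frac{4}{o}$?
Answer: $\frac{690561}{49} \approx 14093.0$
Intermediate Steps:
$k{\left(o,Z \right)} = \frac{1}{o}$ ($k{\left(o,Z \right)} = \frac{4 \frac{1}{o}}{4} = \frac{1}{o}$)
$U = \frac{9}{14}$ ($U = \frac{9}{9 + 5} = \frac{9}{14} \approx 0.64286$)
$C = \frac{1}{2}$ ($C = \frac{1}{1 + 1^{-1}} = \frac{1}{1 + 1} = \frac{1}{2} \approx 0.5$)
$\left(105 + 12 \left(U + C\right)\right)^{2} = \left(105 + 12 \left(\frac{9}{14} + \frac{1}{2}\right)\right)^{2} = \left(105 + 12 \cdot \frac{8}{7}\right)^{2} = \left(105 + \frac{96}{7}\right)^{2} = \left(\frac{831}{7}\right)^{2} = \frac{690561}{49}$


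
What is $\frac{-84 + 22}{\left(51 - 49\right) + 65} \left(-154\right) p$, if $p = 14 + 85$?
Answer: $\frac{945252}{67} \approx 14108.0$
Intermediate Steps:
$p = 99$
$\frac{-84 + 22}{\left(51 - 49\right) + 65} \left(-154\right) p = \frac{-84 + 22}{\left(51 - 49\right) + 65} \left(-154\right) 99 = - \frac{62}{\left(51 - 49\right) + 65} \left(-154\right) 99 = - \frac{62}{2 + 65} \left(-154\right) 99 = - \frac{62}{67} \left(-154\right) 99 = \left(-62\right) \frac{1}{67} \left(-154\right) 99 = \left(- \frac{62}{67}\right) \left(-154\right) 99 = \frac{9548}{67} \cdot 99 = \frac{945252}{67}$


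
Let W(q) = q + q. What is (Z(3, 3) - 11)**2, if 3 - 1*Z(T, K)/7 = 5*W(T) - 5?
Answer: 27225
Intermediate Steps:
W(q) = 2*q
Z(T, K) = 56 - 70*T (Z(T, K) = 21 - 7*(5*(2*T) - 5) = 21 - 7*(10*T - 5) = 21 - 7*(-5 + 10*T) = 21 + (35 - 70*T) = 56 - 70*T)
(Z(3, 3) - 11)**2 = ((56 - 70*3) - 11)**2 = ((56 - 210) - 11)**2 = (-154 - 11)**2 = (-165)**2 = 27225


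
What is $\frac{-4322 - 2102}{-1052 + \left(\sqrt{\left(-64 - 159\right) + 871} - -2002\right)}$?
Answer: $- \frac{1525700}{225463} + \frac{28908 \sqrt{2}}{225463} \approx -6.5856$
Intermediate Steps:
$\frac{-4322 - 2102}{-1052 + \left(\sqrt{\left(-64 - 159\right) + 871} - -2002\right)} = - \frac{6424}{-1052 + \left(\sqrt{\left(-64 - 159\right) + 871} + 2002\right)} = - \frac{6424}{-1052 + \left(\sqrt{-223 + 871} + 2002\right)} = - \frac{6424}{-1052 + \left(\sqrt{648} + 2002\right)} = - \frac{6424}{-1052 + \left(18 \sqrt{2} + 2002\right)} = - \frac{6424}{-1052 + \left(2002 + 18 \sqrt{2}\right)} = - \frac{6424}{950 + 18 \sqrt{2}}$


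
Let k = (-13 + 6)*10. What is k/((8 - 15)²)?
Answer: -10/7 ≈ -1.4286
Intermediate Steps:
k = -70 (k = -7*10 = -70)
k/((8 - 15)²) = -70/(8 - 15)² = -70/((-7)²) = -70/49 = -70*1/49 = -10/7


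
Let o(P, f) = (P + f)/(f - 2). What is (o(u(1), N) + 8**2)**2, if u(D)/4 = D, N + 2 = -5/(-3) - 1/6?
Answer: 97969/25 ≈ 3918.8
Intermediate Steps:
N = -1/2 (N = -2 + (-5/(-3) - 1/6) = -2 + (-5*(-1/3) - 1*1/6) = -2 + (5/3 - 1/6) = -2 + 3/2 = -1/2 ≈ -0.50000)
u(D) = 4*D
o(P, f) = (P + f)/(-2 + f)
(o(u(1), N) + 8**2)**2 = ((4*1 - 1/2)/(-2 - 1/2) + 8**2)**2 = ((4 - 1/2)/(-5/2) + 64)**2 = (-2/5*7/2 + 64)**2 = (-7/5 + 64)**2 = (313/5)**2 = 97969/25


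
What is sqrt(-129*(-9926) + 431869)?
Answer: sqrt(1712323) ≈ 1308.6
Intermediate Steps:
sqrt(-129*(-9926) + 431869) = sqrt(1280454 + 431869) = sqrt(1712323)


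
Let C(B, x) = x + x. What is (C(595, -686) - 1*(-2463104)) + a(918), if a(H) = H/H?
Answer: 2461733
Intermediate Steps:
C(B, x) = 2*x
a(H) = 1
(C(595, -686) - 1*(-2463104)) + a(918) = (2*(-686) - 1*(-2463104)) + 1 = (-1372 + 2463104) + 1 = 2461732 + 1 = 2461733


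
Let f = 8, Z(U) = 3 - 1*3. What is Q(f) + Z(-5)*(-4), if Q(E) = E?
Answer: 8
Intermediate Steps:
Z(U) = 0 (Z(U) = 3 - 3 = 0)
Q(f) + Z(-5)*(-4) = 8 + 0*(-4) = 8 + 0 = 8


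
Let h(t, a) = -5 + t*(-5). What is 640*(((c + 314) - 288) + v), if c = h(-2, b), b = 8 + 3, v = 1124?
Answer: 739200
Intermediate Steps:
b = 11
h(t, a) = -5 - 5*t
c = 5 (c = -5 - 5*(-2) = -5 + 10 = 5)
640*(((c + 314) - 288) + v) = 640*(((5 + 314) - 288) + 1124) = 640*((319 - 288) + 1124) = 640*(31 + 1124) = 640*1155 = 739200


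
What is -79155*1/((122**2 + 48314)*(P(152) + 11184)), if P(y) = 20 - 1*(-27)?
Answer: -8795/78864082 ≈ -0.00011152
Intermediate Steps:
P(y) = 47 (P(y) = 20 + 27 = 47)
-79155*1/((122**2 + 48314)*(P(152) + 11184)) = -79155*1/((47 + 11184)*(122**2 + 48314)) = -79155*1/(11231*(14884 + 48314)) = -79155/(63198*11231) = -79155/709776738 = -79155*1/709776738 = -8795/78864082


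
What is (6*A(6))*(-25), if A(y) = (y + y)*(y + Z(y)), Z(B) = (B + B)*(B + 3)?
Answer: -205200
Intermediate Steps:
Z(B) = 2*B*(3 + B) (Z(B) = (2*B)*(3 + B) = 2*B*(3 + B))
A(y) = 2*y*(y + 2*y*(3 + y)) (A(y) = (y + y)*(y + 2*y*(3 + y)) = (2*y)*(y + 2*y*(3 + y)) = 2*y*(y + 2*y*(3 + y)))
(6*A(6))*(-25) = (6*(6²*(14 + 4*6)))*(-25) = (6*(36*(14 + 24)))*(-25) = (6*(36*38))*(-25) = (6*1368)*(-25) = 8208*(-25) = -205200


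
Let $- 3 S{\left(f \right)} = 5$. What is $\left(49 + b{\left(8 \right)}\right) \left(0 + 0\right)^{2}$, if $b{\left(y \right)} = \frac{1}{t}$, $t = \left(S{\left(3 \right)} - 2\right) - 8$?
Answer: $0$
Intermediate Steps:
$S{\left(f \right)} = - \frac{5}{3}$ ($S{\left(f \right)} = \left(- \frac{1}{3}\right) 5 = - \frac{5}{3}$)
$t = - \frac{35}{3}$ ($t = \left(- \frac{5}{3} - 2\right) - 8 = - \frac{11}{3} - 8 = - \frac{35}{3} \approx -11.667$)
$b{\left(y \right)} = - \frac{3}{35}$ ($b{\left(y \right)} = \frac{1}{- \frac{35}{3}} = - \frac{3}{35}$)
$\left(49 + b{\left(8 \right)}\right) \left(0 + 0\right)^{2} = \left(49 - \frac{3}{35}\right) \left(0 + 0\right)^{2} = \frac{1712 \cdot 0^{2}}{35} = \frac{1712}{35} \cdot 0 = 0$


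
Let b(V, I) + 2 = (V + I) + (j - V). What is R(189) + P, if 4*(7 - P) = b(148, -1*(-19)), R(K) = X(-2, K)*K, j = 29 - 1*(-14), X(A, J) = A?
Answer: -386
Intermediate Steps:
j = 43 (j = 29 + 14 = 43)
b(V, I) = 41 + I (b(V, I) = -2 + ((V + I) + (43 - V)) = -2 + ((I + V) + (43 - V)) = -2 + (43 + I) = 41 + I)
R(K) = -2*K
P = -8 (P = 7 - (41 - 1*(-19))/4 = 7 - (41 + 19)/4 = 7 - 1/4*60 = 7 - 15 = -8)
R(189) + P = -2*189 - 8 = -378 - 8 = -386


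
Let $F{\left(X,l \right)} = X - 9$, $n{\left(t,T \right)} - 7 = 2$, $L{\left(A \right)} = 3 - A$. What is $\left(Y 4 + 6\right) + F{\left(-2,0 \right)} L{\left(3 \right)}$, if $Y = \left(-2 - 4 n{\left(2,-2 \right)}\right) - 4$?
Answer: $-162$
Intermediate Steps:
$n{\left(t,T \right)} = 9$ ($n{\left(t,T \right)} = 7 + 2 = 9$)
$F{\left(X,l \right)} = -9 + X$
$Y = -42$ ($Y = \left(-2 - 36\right) - 4 = -38 - 4 = -42$)
$\left(Y 4 + 6\right) + F{\left(-2,0 \right)} L{\left(3 \right)} = \left(\left(-42\right) 4 + 6\right) + \left(-9 - 2\right) \left(3 - 3\right) = \left(-168 + 6\right) - 11 \left(3 - 3\right) = -162 - 0 = -162 + 0 = -162$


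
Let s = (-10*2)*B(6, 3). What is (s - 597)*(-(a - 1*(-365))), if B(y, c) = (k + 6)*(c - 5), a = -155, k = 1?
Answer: 66570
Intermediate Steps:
B(y, c) = -35 + 7*c (B(y, c) = (1 + 6)*(c - 5) = 7*(-5 + c) = -35 + 7*c)
s = 280 (s = (-10*2)*(-35 + 7*3) = -20*(-35 + 21) = -20*(-14) = 280)
(s - 597)*(-(a - 1*(-365))) = (280 - 597)*(-(-155 - 1*(-365))) = -(-317)*(-155 + 365) = -(-317)*210 = -317*(-210) = 66570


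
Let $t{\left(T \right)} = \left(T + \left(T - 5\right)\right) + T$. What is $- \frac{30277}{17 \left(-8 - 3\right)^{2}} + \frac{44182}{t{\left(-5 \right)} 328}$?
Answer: $- \frac{8514691}{396880} \approx -21.454$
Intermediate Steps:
$t{\left(T \right)} = -5 + 3 T$ ($t{\left(T \right)} = \left(T + \left(-5 + T\right)\right) + T = \left(-5 + 2 T\right) + T = -5 + 3 T$)
$- \frac{30277}{17 \left(-8 - 3\right)^{2}} + \frac{44182}{t{\left(-5 \right)} 328} = - \frac{30277}{17 \left(-8 - 3\right)^{2}} + \frac{44182}{\left(-5 + 3 \left(-5\right)\right) 328} = - \frac{30277}{17 \left(-11\right)^{2}} + \frac{44182}{\left(-5 - 15\right) 328} = - \frac{30277}{17 \cdot 121} + \frac{44182}{\left(-20\right) 328} = - \frac{30277}{2057} + \frac{44182}{-6560} = \left(-30277\right) \frac{1}{2057} + 44182 \left(- \frac{1}{6560}\right) = - \frac{1781}{121} - \frac{22091}{3280} = - \frac{8514691}{396880}$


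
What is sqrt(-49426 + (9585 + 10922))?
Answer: 11*I*sqrt(239) ≈ 170.06*I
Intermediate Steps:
sqrt(-49426 + (9585 + 10922)) = sqrt(-49426 + 20507) = sqrt(-28919) = 11*I*sqrt(239)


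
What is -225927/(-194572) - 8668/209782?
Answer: 22854433909/20408851652 ≈ 1.1198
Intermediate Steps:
-225927/(-194572) - 8668/209782 = -225927*(-1/194572) - 8668*1/209782 = 225927/194572 - 4334/104891 = 22854433909/20408851652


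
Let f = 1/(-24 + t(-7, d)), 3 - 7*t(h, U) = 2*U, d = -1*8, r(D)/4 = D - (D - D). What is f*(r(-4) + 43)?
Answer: -189/149 ≈ -1.2685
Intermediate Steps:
r(D) = 4*D (r(D) = 4*(D - (D - D)) = 4*(D - 1*0) = 4*(D + 0) = 4*D)
d = -8
t(h, U) = 3/7 - 2*U/7
f = -7/149 (f = 1/(-24 + (3/7 - 2/7*(-8))) = 1/(-24 + (3/7 + 16/7)) = 1/(-24 + 19/7) = 1/(-149/7) = -7/149 ≈ -0.046980)
f*(r(-4) + 43) = -7*(4*(-4) + 43)/149 = -7*(-16 + 43)/149 = -7/149*27 = -189/149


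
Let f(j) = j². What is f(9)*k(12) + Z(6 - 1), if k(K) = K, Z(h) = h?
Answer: 977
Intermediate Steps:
f(9)*k(12) + Z(6 - 1) = 9²*12 + (6 - 1) = 81*12 + 5 = 972 + 5 = 977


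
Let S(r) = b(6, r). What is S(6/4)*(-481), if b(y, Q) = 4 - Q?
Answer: -2405/2 ≈ -1202.5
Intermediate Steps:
S(r) = 4 - r
S(6/4)*(-481) = (4 - 6/4)*(-481) = (4 - 1*3/2)*(-481) = (4 - 3/2)*(-481) = (5/2)*(-481) = -2405/2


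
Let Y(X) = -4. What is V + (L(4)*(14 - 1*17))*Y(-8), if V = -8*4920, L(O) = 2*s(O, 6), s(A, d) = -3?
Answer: -39432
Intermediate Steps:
L(O) = -6 (L(O) = 2*(-3) = -6)
V = -39360
V + (L(4)*(14 - 1*17))*Y(-8) = -39360 - 6*(14 - 1*17)*(-4) = -39360 - 6*(14 - 17)*(-4) = -39360 - 6*(-3)*(-4) = -39360 + 18*(-4) = -39360 - 72 = -39432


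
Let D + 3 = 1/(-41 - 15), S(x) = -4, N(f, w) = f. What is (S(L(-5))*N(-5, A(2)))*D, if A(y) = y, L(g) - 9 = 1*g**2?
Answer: -845/14 ≈ -60.357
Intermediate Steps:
L(g) = 9 + g**2 (L(g) = 9 + 1*g**2 = 9 + g**2)
D = -169/56 (D = -3 + 1/(-41 - 15) = -3 + 1/(-56) = -3 - 1/56 = -169/56 ≈ -3.0179)
(S(L(-5))*N(-5, A(2)))*D = -4*(-5)*(-169/56) = 20*(-169/56) = -845/14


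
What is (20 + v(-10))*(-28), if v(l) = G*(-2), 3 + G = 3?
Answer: -560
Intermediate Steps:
G = 0 (G = -3 + 3 = 0)
v(l) = 0 (v(l) = 0*(-2) = 0)
(20 + v(-10))*(-28) = (20 + 0)*(-28) = 20*(-28) = -560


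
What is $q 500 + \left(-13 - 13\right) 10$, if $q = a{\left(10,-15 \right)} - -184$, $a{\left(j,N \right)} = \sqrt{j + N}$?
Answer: $91740 + 500 i \sqrt{5} \approx 91740.0 + 1118.0 i$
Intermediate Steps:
$a{\left(j,N \right)} = \sqrt{N + j}$
$q = 184 + i \sqrt{5}$ ($q = \sqrt{-15 + 10} - -184 = \sqrt{-5} + 184 = i \sqrt{5} + 184 = 184 + i \sqrt{5} \approx 184.0 + 2.2361 i$)
$q 500 + \left(-13 - 13\right) 10 = \left(184 + i \sqrt{5}\right) 500 + \left(-13 - 13\right) 10 = \left(92000 + 500 i \sqrt{5}\right) - 260 = 91740 + 500 i \sqrt{5}$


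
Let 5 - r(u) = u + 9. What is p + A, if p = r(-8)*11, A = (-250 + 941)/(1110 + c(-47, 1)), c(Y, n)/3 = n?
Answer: 49663/1113 ≈ 44.621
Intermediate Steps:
c(Y, n) = 3*n
r(u) = -4 - u (r(u) = 5 - (u + 9) = 5 - (9 + u) = 5 + (-9 - u) = -4 - u)
A = 691/1113 (A = (-250 + 941)/(1110 + 3*1) = 691/(1110 + 3) = 691/1113 ≈ 0.62084)
p = 44 (p = (-4 - 1*(-8))*11 = (-4 + 8)*11 = 4*11 = 44)
p + A = 44 + 691/1113 = 49663/1113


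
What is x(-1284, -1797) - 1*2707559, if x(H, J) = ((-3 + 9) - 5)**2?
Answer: -2707558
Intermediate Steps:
x(H, J) = 1 (x(H, J) = (6 - 5)**2 = 1**2 = 1)
x(-1284, -1797) - 1*2707559 = 1 - 1*2707559 = 1 - 2707559 = -2707558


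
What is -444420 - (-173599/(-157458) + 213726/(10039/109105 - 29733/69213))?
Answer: 12623798069236448233/66898384194894 ≈ 1.8870e+5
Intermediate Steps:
-444420 - (-173599/(-157458) + 213726/(10039/109105 - 29733/69213)) = -444420 - (-173599*(-1/157458) + 213726/(10039*(1/109105) - 29733*1/69213)) = -444420 - (173599/157458 + 213726/(10039/109105 - 9911/23071)) = -444420 - (173599/157458 + 213726/(-849729886/2517161455)) = -444420 - (173599/157458 + 213726*(-2517161455/849729886)) = -444420 - (173599/157458 - 268991424565665/424864943) = -444420 - 1*(-42354777973131239713/66898384194894) = -444420 + 42354777973131239713/66898384194894 = 12623798069236448233/66898384194894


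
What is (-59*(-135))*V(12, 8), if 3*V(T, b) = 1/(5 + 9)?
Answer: 2655/14 ≈ 189.64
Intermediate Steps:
V(T, b) = 1/42 (V(T, b) = 1/(3*(5 + 9)) = (⅓)/14 = (⅓)*(1/14) = 1/42)
(-59*(-135))*V(12, 8) = -59*(-135)*(1/42) = 7965*(1/42) = 2655/14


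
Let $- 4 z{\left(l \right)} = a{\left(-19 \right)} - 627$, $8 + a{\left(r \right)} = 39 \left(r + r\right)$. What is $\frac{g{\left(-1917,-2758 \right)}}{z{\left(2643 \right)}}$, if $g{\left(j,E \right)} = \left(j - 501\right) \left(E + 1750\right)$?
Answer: $\frac{9749376}{2117} \approx 4605.3$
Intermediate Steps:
$a{\left(r \right)} = -8 + 78 r$ ($a{\left(r \right)} = -8 + 39 \left(r + r\right) = -8 + 39 \cdot 2 r = -8 + 78 r$)
$z{\left(l \right)} = \frac{2117}{4}$ ($z{\left(l \right)} = - \frac{\left(-8 + 78 \left(-19\right)\right) - 627}{4} = - \frac{\left(-8 - 1482\right) - 627}{4} = - \frac{-1490 - 627}{4} = \left(- \frac{1}{4}\right) \left(-2117\right) = \frac{2117}{4}$)
$g{\left(j,E \right)} = \left(-501 + j\right) \left(1750 + E\right)$
$\frac{g{\left(-1917,-2758 \right)}}{z{\left(2643 \right)}} = \frac{-876750 - -1381758 + 1750 \left(-1917\right) - -5287086}{\frac{2117}{4}} = \left(-876750 + 1381758 - 3354750 + 5287086\right) \frac{4}{2117} = 2437344 \cdot \frac{4}{2117} = \frac{9749376}{2117}$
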